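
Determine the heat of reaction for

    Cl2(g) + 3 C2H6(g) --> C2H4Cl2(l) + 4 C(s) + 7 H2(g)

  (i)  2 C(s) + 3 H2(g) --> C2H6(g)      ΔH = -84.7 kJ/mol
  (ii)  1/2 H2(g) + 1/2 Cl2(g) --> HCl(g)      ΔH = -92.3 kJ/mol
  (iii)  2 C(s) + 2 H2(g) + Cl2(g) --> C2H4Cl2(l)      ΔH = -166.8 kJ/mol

(i) reversed and × 3 (reverse to put C2H6(g) on the reactant side; scale by 3 for the 3 C2H6(g)): (-3)·(-84.7) = +254.1 kJ/mol
(ii): not needed (HCl(g) appears nowhere else).
(iii) as written (C2H4Cl2(l) already on the product side): -166.8 kJ/mol
ΔH = (-3)·(-84.7) + (1)·(-166.8) = 87.3 kJ/mol

ΔH = 87.3 kJ/mol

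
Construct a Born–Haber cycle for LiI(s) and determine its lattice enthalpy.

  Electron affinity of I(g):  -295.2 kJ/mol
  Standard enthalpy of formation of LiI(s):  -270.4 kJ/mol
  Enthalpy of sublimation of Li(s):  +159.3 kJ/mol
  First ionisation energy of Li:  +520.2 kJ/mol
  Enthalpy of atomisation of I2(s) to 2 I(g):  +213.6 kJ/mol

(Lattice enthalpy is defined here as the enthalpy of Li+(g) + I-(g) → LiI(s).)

ΔHf° = 1·ΔHsub + 1·(ΣIE) + 1/2·D(I2) + 1·EA + U
-270.4 = 1·(+159.3) + 1·(+520.2) + 1/2·(+213.6) + 1·(-295.2) + U
U = -270.4 − (+491.1) = -761.5 kJ/mol

U = -761.5 kJ/mol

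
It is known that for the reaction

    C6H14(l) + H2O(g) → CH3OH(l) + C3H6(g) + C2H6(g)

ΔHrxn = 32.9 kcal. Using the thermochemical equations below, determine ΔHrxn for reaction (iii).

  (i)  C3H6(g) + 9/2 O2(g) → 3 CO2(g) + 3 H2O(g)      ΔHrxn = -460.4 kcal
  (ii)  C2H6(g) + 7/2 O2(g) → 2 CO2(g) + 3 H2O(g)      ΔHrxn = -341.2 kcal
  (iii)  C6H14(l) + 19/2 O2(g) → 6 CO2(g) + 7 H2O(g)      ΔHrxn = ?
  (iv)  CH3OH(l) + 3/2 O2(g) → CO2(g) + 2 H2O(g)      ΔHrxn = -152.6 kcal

(i) reversed: +460.4 kcal
(ii) reversed: +341.2 kcal
(iii) as written: contributes x
(iv) reversed: +152.6 kcal
+32.9 = (+460.4) + (+341.2) + (+152.6) + x
x = (+32.9 − (+954.2)) / (1) = -921.3 kcal

ΔHrxn = -921.3 kcal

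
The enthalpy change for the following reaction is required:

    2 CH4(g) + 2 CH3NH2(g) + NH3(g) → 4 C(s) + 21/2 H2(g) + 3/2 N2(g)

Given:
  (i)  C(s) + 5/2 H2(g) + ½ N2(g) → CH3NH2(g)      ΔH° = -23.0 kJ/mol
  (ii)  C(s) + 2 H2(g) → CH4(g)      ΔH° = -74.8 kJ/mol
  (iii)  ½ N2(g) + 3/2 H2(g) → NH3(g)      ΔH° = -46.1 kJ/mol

ΔH° = 241.7 kJ/mol

(i) reversed and × 2 (reverse to put CH3NH2(g) on the reactant side; ×2 to match 2 CH3NH2(g) in the target): (-2)·(-23.0) = +46.0 kJ/mol
(ii) reversed and × 2 (reverse to put CH4(g) on the reactant side; ×2 to match 2 CH4(g) in the target): (-2)·(-74.8) = +149.6 kJ/mol
(iii) reversed (reverse to put NH3(g) on the reactant side): +46.1 kJ/mol
Combining the equations, ΔH° = (-2)·(-23.0) + (-2)·(-74.8) + (-1)·(-46.1) = 241.7 kJ/mol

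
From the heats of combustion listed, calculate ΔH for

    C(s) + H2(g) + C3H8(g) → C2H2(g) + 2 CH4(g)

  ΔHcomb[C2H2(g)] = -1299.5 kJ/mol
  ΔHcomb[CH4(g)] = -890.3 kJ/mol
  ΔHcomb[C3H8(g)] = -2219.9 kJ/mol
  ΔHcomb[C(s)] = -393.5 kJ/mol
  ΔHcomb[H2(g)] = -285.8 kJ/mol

ΔH = 180.9 kJ/mol

Using ΔH = Σ nΔHc°(reactants) − Σ nΔHc°(products):
= [1·(-393.5) + 1·(-285.8) + 1·(-2219.9)] − [1·(-1299.5) + 2·(-890.3)]
= 180.9 kJ/mol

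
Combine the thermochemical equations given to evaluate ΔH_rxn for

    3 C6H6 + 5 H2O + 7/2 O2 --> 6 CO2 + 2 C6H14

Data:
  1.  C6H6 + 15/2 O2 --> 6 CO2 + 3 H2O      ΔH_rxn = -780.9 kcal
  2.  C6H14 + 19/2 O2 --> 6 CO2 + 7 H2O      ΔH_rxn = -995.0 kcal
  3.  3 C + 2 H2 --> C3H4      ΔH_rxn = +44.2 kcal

eq. 1 × 3 (×3 to match 3 C6H6 in the target): (3)·(-780.9) = -2342.7 kcal
eq. 2 reversed and × 2 (C6H14 must end up as a product; ×2 to match 2 C6H14 in the target): (-2)·(-995.0) = +1990.0 kcal
eq. 3: not needed (H2 appears nowhere else).
ΔH_rxn = (-2342.7) + (+1990.0) = -352.7 kcal

ΔH_rxn = -352.7 kcal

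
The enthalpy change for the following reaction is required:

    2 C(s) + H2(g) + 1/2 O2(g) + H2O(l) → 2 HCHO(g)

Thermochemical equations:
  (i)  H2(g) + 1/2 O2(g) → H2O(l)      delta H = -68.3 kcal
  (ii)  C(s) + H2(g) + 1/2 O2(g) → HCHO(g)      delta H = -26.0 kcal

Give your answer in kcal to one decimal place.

(i) reversed: +68.3 kcal
(ii) × 2: (2)·(-26.0) = -52.0 kcal
Since enthalpy is a state function, delta H = (-1)·(-68.3) + (2)·(-26.0) = 16.3 kcal

delta H = 16.3 kcal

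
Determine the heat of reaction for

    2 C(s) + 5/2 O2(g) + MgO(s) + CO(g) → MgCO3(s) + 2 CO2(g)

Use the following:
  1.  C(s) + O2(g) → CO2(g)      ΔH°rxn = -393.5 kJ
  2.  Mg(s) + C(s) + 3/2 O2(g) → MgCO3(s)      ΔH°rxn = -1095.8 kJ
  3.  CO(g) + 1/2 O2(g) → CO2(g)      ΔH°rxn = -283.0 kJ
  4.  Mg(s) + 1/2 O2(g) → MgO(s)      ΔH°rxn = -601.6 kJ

ΔH°rxn = -1170.7 kJ

eq. 1 as written: -393.5 kJ
eq. 2 as written: -1095.8 kJ
eq. 3 as written: -283.0 kJ
eq. 4 reversed: +601.6 kJ
ΔH°rxn = (-393.5) + (-1095.8) + (-283.0) + (+601.6) = -1170.7 kJ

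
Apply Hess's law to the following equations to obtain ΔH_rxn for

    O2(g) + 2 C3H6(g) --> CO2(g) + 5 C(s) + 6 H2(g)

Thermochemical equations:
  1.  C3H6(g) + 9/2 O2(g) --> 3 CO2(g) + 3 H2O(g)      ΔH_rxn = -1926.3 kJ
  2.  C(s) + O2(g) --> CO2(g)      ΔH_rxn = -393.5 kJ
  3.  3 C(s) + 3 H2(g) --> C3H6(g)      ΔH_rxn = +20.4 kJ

eq. 1: not needed.
eq. 2 as written: -393.5 kJ
eq. 3 reversed and × 2: (-2)·(+20.4) = -40.8 kJ
By Hess's law, ΔH_rxn = (-393.5) + (-40.8) = -434.3 kJ

ΔH_rxn = -434.3 kJ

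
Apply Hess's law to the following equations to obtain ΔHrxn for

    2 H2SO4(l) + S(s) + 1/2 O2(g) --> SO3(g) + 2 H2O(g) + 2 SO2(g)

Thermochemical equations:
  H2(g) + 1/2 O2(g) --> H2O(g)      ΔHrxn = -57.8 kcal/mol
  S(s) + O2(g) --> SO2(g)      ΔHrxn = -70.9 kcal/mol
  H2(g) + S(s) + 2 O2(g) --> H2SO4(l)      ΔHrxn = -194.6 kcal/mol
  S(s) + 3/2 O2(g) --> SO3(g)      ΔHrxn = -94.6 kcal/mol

equation 1 × 2: (2)·(-57.8) = -115.6 kcal/mol
equation 2 × 2: (2)·(-70.9) = -141.8 kcal/mol
equation 3 reversed and × 2: (-2)·(-194.6) = +389.2 kcal/mol
equation 4 as written: -94.6 kcal/mol
By Hess's law, ΔHrxn = (-115.6) + (-141.8) + (+389.2) + (-94.6) = 37.2 kcal/mol

ΔHrxn = 37.2 kcal/mol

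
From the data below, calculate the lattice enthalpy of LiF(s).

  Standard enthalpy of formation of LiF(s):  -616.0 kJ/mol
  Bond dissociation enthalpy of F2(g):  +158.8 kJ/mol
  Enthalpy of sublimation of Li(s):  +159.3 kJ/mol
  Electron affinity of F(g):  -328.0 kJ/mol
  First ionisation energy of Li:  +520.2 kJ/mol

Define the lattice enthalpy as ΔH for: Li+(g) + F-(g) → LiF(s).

ΔHf° = 1·ΔHsub + 1·(ΣIE) + 1/2·D(F2) + 1·EA + U
-616.0 = 1·(+159.3) + 1·(+520.2) + 1/2·(+158.8) + 1·(-328.0) + U
U = -616.0 − (+430.9) = -1046.9 kJ/mol

U = -1046.9 kJ/mol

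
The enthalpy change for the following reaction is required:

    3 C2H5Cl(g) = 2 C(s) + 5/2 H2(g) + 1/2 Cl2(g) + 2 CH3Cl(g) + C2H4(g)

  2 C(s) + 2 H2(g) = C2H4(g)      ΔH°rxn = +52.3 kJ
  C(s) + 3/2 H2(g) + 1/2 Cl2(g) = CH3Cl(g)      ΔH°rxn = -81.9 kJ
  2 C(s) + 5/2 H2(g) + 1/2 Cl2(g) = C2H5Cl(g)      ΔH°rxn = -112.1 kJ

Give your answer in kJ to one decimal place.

ΔH°rxn = 224.8 kJ

equation 1 as written: +52.3 kJ
equation 2 × 2: (2)·(-81.9) = -163.8 kJ
equation 3 reversed and × 3: (-3)·(-112.1) = +336.3 kJ
ΔH°rxn = (1)·(+52.3) + (2)·(-81.9) + (-3)·(-112.1) = 224.8 kJ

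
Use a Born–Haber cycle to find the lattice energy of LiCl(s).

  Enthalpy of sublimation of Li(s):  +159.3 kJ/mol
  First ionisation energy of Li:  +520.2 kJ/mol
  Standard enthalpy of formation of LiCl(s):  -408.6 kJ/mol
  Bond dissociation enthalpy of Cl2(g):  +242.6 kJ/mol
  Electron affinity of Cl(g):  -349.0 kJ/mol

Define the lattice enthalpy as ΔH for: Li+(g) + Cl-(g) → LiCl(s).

U = -860.4 kJ/mol

ΔHf° = 1·ΔHsub + 1·(ΣIE) + 1/2·D(Cl2) + 1·EA + U
-408.6 = 1·(+159.3) + 1·(+520.2) + 1/2·(+242.6) + 1·(-349.0) + U
U = -408.6 − (+451.8) = -860.4 kJ/mol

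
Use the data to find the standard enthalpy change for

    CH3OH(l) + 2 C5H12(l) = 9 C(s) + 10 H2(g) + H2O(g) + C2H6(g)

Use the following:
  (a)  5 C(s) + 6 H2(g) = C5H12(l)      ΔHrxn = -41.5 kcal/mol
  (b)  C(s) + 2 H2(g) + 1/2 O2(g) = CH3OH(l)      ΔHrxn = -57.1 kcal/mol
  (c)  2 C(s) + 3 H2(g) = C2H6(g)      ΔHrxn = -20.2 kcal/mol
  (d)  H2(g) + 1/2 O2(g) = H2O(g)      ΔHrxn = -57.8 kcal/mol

ΔHrxn = 62.1 kcal/mol

(a) reversed and × 2 (reverse to put C5H12(l) on the reactant side; ×2 to match 2 C5H12(l) in the target): (-2)·(-41.5) = +83.0 kcal/mol
(b) reversed (reverse to put CH3OH(l) on the reactant side): +57.1 kcal/mol
(c) as written (C2H6(g) already on the product side): -20.2 kcal/mol
(d) as written (H2O(g) already on the product side): -57.8 kcal/mol
ΔHrxn = (+83.0) + (+57.1) + (-20.2) + (-57.8) = 62.1 kcal/mol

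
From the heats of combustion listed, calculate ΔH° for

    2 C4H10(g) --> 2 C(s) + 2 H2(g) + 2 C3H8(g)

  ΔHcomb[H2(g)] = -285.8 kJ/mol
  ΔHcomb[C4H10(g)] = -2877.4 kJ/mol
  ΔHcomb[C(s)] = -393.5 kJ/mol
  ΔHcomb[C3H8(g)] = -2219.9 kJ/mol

With combustion enthalpies, reactants minus products:
= [2·(-2877.4)] − [2·(-393.5) + 2·(-285.8) + 2·(-2219.9)]
= 43.6 kJ/mol

ΔH° = 43.6 kJ/mol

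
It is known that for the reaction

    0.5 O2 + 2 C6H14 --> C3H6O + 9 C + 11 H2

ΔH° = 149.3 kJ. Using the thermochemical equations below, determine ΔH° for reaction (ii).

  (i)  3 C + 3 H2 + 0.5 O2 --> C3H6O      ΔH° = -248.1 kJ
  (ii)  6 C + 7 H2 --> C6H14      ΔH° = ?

(i) as written (C3H6O already on the product side): -248.1 kJ
(ii) reversed and × 2 (reverse to put C6H14 on the reactant side; scale by 2 for the 2 C6H14): contributes −2·x
+149.3 = (-248.1) − 2·x
x = (+149.3 − (-248.1)) / (-2) = -198.7 kJ

ΔH° = -198.7 kJ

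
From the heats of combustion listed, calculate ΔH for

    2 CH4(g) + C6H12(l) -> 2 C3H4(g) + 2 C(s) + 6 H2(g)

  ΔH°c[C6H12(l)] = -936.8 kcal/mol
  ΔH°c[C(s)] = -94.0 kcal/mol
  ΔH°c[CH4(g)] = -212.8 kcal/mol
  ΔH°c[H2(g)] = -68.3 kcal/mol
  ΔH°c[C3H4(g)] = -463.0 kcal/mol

ΔH = 161.4 kcal/mol

With combustion enthalpies, reactants minus products:
= [2·(-212.8) + 1·(-936.8)] − [2·(-463.0) + 2·(-94.0) + 6·(-68.3)]
= 161.4 kcal/mol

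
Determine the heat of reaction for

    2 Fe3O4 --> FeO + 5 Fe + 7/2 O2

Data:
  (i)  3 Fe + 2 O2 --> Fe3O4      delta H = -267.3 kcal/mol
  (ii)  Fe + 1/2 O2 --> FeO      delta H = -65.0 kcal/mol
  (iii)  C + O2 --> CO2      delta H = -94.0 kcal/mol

delta H = 469.6 kcal/mol

(i) reversed and × 2 (reverse to put Fe3O4 on the reactant side; ×2 to match 2 Fe3O4 in the target): (-2)·(-267.3) = +534.6 kcal/mol
(ii) as written (FeO already on the product side): -65.0 kcal/mol
(iii): not needed (CO2 appears nowhere else).
Summing the manipulated equations, delta H = (+534.6) + (-65.0) = 469.6 kcal/mol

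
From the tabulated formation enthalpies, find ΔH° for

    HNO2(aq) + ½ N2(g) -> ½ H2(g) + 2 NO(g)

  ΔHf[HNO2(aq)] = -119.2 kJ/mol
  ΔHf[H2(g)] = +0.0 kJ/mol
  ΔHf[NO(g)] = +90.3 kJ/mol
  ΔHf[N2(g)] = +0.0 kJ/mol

ΔH° = 299.8 kJ/mol

Products: 1/2·(+0.0) + 2·(+90.3) = +180.6
Reactants: 1·(-119.2) + 1/2·(+0.0) = -119.2
ΔH° = (+180.6) − (-119.2) = 299.8 kJ/mol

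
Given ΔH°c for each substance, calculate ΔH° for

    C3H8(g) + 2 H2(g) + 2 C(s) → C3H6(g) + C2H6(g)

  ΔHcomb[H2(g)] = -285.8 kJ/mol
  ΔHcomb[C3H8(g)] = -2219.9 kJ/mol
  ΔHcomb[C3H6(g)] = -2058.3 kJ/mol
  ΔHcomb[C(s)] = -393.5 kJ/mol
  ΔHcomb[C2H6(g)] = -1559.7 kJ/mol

Using ΔH = Σ nΔHc°(reactants) − Σ nΔHc°(products):
= [1·(-2219.9) + 2·(-285.8) + 2·(-393.5)] − [1·(-2058.3) + 1·(-1559.7)]
= 39.5 kJ/mol

ΔH° = 39.5 kJ/mol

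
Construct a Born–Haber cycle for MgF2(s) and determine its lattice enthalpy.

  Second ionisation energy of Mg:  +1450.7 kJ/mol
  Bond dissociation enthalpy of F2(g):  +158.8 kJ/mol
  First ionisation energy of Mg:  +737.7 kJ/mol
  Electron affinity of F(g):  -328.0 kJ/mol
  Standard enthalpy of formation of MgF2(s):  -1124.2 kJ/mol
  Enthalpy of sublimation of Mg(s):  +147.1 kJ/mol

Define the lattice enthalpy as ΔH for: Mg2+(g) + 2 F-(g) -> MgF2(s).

ΔHf° = 1·ΔHsub + 1·(ΣIE) + 1·D(F2) + 2·EA + U
-1124.2 = 1·(+147.1) + 1·(+2188.4) + 1·(+158.8) + 2·(-328.0) + U
U = -1124.2 − (+1838.3) = -2962.5 kJ/mol

U = -2962.5 kJ/mol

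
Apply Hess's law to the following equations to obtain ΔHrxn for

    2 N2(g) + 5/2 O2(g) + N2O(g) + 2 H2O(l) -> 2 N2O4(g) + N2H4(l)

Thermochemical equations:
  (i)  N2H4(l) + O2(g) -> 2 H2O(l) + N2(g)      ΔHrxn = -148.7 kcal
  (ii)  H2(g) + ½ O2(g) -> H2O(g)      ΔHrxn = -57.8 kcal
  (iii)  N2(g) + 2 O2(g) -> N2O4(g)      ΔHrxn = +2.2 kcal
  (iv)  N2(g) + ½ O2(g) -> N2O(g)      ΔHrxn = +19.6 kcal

(i) reversed: +148.7 kcal
(ii): not needed.
(iii) × 2: (2)·(+2.2) = +4.4 kcal
(iv) reversed: -19.6 kcal
By Hess's law, ΔHrxn = (-1)·(-148.7) + (2)·(+2.2) + (-1)·(+19.6) = 133.5 kcal

ΔHrxn = 133.5 kcal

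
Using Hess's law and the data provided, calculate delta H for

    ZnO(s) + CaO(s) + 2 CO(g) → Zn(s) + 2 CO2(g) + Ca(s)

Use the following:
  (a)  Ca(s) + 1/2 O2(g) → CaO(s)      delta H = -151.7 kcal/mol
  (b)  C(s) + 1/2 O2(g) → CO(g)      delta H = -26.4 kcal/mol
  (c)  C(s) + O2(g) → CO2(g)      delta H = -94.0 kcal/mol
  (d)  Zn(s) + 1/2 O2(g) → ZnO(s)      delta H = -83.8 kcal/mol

(a) reversed: +151.7 kcal/mol
(b) reversed and × 2: (-2)·(-26.4) = +52.8 kcal/mol
(c) × 2: (2)·(-94.0) = -188.0 kcal/mol
(d) reversed: +83.8 kcal/mol
Since enthalpy is a state function, delta H = (-1)·(-151.7) + (-2)·(-26.4) + (2)·(-94.0) + (-1)·(-83.8) = 100.3 kcal/mol

delta H = 100.3 kcal/mol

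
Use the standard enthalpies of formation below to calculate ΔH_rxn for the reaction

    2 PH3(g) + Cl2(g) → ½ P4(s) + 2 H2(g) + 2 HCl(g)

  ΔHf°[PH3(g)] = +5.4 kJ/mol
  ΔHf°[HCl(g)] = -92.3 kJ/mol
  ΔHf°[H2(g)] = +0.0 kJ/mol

Products: 1/2·(+0.0) + 2·(+0.0) + 2·(-92.3) = -184.6
Reactants: 2·(+5.4) + 1·(+0.0) = +10.8
ΔH_rxn = (-184.6) − (+10.8) = -195.4 kJ/mol

ΔH_rxn = -195.4 kJ/mol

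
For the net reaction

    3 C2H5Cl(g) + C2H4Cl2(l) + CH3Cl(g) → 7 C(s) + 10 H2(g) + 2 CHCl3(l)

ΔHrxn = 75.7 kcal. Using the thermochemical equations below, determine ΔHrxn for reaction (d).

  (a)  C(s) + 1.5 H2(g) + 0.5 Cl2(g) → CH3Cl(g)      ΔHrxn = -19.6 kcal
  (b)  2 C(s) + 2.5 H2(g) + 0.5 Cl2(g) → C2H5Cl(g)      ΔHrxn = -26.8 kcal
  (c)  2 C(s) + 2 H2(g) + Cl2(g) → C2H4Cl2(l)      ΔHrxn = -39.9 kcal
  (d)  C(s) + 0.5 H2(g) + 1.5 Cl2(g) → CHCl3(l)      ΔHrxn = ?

ΔHrxn = -32.1 kcal

(a) reversed (reverse to put CH3Cl(g) on the reactant side): +19.6 kcal
(b) reversed and × 3 (reverse to put C2H5Cl(g) on the reactant side; ×3 to match 3 C2H5Cl(g) in the target): (-3)·(-26.8) = +80.4 kcal
(c) reversed (C2H4Cl2(l) must end up as a reactant): +39.9 kcal
(d) × 2 (scale by 2 for the 2 CHCl3(l)): contributes 2·x
+75.7 = (+19.6) + (+80.4) + (+39.9) + 2·x
x = (+75.7 − (+139.9)) / (2) = -32.1 kcal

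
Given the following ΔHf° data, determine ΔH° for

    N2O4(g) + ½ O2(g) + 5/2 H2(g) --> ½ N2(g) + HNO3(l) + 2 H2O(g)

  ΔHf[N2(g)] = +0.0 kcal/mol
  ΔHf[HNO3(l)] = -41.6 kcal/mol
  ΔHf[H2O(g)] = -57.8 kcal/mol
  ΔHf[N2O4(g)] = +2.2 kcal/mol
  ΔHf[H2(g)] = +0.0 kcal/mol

Products: 1/2·(+0.0) + 1·(-41.6) + 2·(-57.8) = -157.2
Reactants: 1·(+2.2) + 1/2·(+0.0) + 5/2·(+0.0) = +2.2
ΔH° = (-157.2) − (+2.2) = -159.4 kcal/mol

ΔH° = -159.4 kcal/mol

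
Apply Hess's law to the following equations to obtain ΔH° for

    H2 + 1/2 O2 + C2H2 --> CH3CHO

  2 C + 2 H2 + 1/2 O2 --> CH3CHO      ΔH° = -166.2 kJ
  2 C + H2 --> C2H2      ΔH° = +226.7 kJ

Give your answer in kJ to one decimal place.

ΔH° = -392.9 kJ

equation 1 as written (CH3CHO already on the product side): -166.2 kJ
equation 2 reversed (reverse to put C2H2 on the reactant side): -226.7 kJ
ΔH° = (1)·(-166.2) + (-1)·(+226.7) = -392.9 kJ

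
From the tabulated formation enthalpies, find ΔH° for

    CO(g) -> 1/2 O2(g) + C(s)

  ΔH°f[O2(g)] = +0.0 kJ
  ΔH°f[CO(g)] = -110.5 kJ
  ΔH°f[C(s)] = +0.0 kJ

Products: 1/2·(+0.0) + 1·(+0.0) = +0.0
Reactants: 1·(-110.5) = -110.5
ΔH° = (+0.0) − (-110.5) = 110.5 kJ

ΔH° = 110.5 kJ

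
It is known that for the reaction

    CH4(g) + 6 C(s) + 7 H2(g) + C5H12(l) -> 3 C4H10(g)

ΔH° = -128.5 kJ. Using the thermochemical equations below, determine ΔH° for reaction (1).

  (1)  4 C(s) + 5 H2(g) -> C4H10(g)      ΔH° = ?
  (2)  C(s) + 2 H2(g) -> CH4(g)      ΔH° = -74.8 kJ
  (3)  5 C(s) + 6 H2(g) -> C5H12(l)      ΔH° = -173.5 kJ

(1) × 3 (×3 to match 3 C4H10(g) in the target): contributes 3·x
(2) reversed (reverse to put CH4(g) on the reactant side): +74.8 kJ
(3) reversed (reverse to put C5H12(l) on the reactant side): +173.5 kJ
-128.5 = (+74.8) + (+173.5) + 3·x
x = (-128.5 − (+248.3)) / (3) = -125.6 kJ

ΔH° = -125.6 kJ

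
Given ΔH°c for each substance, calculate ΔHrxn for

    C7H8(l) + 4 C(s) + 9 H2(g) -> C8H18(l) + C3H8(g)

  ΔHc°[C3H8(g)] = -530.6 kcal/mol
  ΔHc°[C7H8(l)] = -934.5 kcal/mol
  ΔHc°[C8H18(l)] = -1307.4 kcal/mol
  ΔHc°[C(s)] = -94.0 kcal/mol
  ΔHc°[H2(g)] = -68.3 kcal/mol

With combustion enthalpies, reactants minus products:
= [1·(-934.5) + 4·(-94.0) + 9·(-68.3)] − [1·(-1307.4) + 1·(-530.6)]
= -87.2 kcal/mol

ΔHrxn = -87.2 kcal/mol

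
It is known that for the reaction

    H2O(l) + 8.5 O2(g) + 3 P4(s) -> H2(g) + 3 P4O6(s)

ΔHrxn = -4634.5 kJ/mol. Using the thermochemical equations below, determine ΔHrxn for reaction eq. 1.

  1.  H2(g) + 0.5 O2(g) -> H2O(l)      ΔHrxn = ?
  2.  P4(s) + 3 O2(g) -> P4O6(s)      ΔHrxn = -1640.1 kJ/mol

eq. 1 reversed (H2O(l) must end up as a reactant): contributes −x
eq. 2 × 3 (×3 to match 3 P4O6(s) in the target): (3)·(-1640.1) = -4920.3 kJ/mol
-4634.5 = (-4920.3) − x
x = (-4634.5 − (-4920.3)) / (-1) = -285.8 kJ/mol

ΔHrxn = -285.8 kJ/mol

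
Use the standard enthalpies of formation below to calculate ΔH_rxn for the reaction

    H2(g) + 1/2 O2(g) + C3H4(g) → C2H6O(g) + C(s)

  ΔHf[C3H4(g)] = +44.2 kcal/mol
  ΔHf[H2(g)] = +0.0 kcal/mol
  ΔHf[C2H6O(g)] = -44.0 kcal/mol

ΔH°rxn = Σ nΔHf°(products) − Σ nΔHf°(reactants).
Products: 1·(-44.0) + 1·(+0.0) = -44.0
Reactants: 1·(+0.0) + 1/2·(+0.0) + 1·(+44.2) = +44.2
ΔH_rxn = (-44.0) − (+44.2) = -88.2 kcal/mol

ΔH_rxn = -88.2 kcal/mol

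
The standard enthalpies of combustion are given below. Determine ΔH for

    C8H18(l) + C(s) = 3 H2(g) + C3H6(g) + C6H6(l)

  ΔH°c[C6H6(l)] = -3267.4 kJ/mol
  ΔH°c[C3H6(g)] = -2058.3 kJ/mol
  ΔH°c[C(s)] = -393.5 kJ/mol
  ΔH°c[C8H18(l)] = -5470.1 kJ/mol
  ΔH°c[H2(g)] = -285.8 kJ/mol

ΔH = 319.5 kJ/mol

Using ΔH = Σ nΔHc°(reactants) − Σ nΔHc°(products):
= [1·(-5470.1) + 1·(-393.5)] − [3·(-285.8) + 1·(-2058.3) + 1·(-3267.4)]
= 319.5 kJ/mol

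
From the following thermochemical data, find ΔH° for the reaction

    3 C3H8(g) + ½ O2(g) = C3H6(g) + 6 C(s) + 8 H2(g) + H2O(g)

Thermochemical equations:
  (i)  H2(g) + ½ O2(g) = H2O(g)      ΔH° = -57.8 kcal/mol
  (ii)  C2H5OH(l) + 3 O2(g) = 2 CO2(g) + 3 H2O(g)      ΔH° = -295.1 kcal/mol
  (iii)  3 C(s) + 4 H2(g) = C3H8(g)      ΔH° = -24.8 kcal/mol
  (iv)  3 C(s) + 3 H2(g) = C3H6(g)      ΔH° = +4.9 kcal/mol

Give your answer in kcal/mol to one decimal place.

(i) as written: -57.8 kcal/mol
(ii): not needed.
(iii) reversed and × 3: (-3)·(-24.8) = +74.4 kcal/mol
(iv) as written: +4.9 kcal/mol
ΔH° = (-57.8) + (+74.4) + (+4.9) = 21.5 kcal/mol

ΔH° = 21.5 kcal/mol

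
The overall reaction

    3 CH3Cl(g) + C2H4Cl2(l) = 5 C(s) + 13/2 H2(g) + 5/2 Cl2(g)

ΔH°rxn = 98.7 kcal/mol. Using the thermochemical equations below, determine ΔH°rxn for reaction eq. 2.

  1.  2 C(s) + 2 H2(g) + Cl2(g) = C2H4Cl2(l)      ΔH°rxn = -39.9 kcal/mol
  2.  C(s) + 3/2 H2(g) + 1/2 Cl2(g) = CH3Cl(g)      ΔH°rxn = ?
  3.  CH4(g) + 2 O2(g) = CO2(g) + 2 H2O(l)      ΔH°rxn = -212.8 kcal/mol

eq. 1 reversed: +39.9 kcal/mol
eq. 2 reversed and × 3: contributes −3·x
eq. 3: not needed.
+98.7 = (+39.9) − 3·x
x = (+98.7 − (+39.9)) / (-3) = -19.6 kcal/mol

ΔH°rxn = -19.6 kcal/mol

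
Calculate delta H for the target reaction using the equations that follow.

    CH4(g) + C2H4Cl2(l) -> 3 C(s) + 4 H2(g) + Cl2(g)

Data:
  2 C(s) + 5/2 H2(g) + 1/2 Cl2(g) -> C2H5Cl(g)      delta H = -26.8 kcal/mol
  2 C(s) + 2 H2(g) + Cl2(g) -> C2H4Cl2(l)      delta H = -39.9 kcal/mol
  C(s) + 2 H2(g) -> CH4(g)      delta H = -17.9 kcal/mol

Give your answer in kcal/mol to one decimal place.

delta H = 57.8 kcal/mol

equation 1: not needed (C2H5Cl(g) appears nowhere else).
equation 2 reversed (C2H4Cl2(l) must end up as a reactant): +39.9 kcal/mol
equation 3 reversed (CH4(g) must end up as a reactant): +17.9 kcal/mol
By Hess's law, delta H = (-1)·(-39.9) + (-1)·(-17.9) = 57.8 kcal/mol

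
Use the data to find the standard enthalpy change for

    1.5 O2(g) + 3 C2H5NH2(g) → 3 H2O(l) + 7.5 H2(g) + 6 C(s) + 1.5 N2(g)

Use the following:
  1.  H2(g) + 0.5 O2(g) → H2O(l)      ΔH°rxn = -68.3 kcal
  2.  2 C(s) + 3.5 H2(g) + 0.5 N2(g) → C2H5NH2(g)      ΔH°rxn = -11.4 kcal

ΔH°rxn = -170.7 kcal

eq. 1 × 3 (scale by 3 for the 3 H2O(l)): (3)·(-68.3) = -204.9 kcal
eq. 2 reversed and × 3 (reverse to put C2H5NH2(g) on the reactant side; ×3 to match 3 C2H5NH2(g) in the target): (-3)·(-11.4) = +34.2 kcal
ΔH°rxn = (-204.9) + (+34.2) = -170.7 kcal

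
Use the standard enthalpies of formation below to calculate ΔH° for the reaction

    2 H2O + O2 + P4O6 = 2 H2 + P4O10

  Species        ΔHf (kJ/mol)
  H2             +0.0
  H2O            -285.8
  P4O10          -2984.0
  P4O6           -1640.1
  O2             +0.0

ΔH° = -772.3 kJ/mol

ΔH°rxn = Σ nΔHf°(products) − Σ nΔHf°(reactants).
Products: 2·(+0.0) + 1·(-2984.0) = -2984.0
Reactants: 2·(-285.8) + 1·(+0.0) + 1·(-1640.1) = -2211.7
ΔH° = (-2984.0) − (-2211.7) = -772.3 kJ/mol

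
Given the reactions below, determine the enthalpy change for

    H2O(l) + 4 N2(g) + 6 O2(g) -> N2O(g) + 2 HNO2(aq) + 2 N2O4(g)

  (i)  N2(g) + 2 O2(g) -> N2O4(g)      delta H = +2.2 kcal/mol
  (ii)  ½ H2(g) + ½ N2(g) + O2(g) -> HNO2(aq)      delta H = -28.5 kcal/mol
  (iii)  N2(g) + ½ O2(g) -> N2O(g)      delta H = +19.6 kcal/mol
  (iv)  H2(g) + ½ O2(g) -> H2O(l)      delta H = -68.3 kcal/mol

delta H = 35.3 kcal/mol

(i) × 2: (2)·(+2.2) = +4.4 kcal/mol
(ii) × 2: (2)·(-28.5) = -57.0 kcal/mol
(iii) as written: +19.6 kcal/mol
(iv) reversed: +68.3 kcal/mol
delta H = (2)·(+2.2) + (2)·(-28.5) + (1)·(+19.6) + (-1)·(-68.3) = 35.3 kcal/mol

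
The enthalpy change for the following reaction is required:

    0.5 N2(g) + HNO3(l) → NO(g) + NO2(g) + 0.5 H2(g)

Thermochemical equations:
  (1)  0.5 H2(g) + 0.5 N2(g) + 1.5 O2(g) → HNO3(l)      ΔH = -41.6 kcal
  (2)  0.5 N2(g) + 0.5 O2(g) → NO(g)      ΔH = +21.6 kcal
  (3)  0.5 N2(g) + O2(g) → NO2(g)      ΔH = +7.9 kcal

ΔH = 71.1 kcal

(1) reversed (HNO3(l) must end up as a reactant): +41.6 kcal
(2) as written (NO(g) already on the product side): +21.6 kcal
(3) as written (NO2(g) already on the product side): +7.9 kcal
Summing the manipulated equations, ΔH = (+41.6) + (+21.6) + (+7.9) = 71.1 kcal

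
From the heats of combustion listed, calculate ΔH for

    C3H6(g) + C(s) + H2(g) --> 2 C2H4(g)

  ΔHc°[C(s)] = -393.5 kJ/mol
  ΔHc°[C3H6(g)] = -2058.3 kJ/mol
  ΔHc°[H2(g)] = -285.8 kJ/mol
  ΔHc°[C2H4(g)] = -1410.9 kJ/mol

ΔH = 84.2 kJ/mol

With combustion enthalpies, reactants minus products:
= [1·(-2058.3) + 1·(-393.5) + 1·(-285.8)] − [2·(-1410.9)]
= 84.2 kJ/mol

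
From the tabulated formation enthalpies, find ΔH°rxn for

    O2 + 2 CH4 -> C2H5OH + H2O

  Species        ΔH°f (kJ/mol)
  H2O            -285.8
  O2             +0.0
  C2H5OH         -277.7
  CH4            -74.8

ΔH°rxn = -413.9 kJ/mol

Products: 1·(-277.7) + 1·(-285.8) = -563.5
Reactants: 1·(+0.0) + 2·(-74.8) = -149.6
ΔH°rxn = (-563.5) − (-149.6) = -413.9 kJ/mol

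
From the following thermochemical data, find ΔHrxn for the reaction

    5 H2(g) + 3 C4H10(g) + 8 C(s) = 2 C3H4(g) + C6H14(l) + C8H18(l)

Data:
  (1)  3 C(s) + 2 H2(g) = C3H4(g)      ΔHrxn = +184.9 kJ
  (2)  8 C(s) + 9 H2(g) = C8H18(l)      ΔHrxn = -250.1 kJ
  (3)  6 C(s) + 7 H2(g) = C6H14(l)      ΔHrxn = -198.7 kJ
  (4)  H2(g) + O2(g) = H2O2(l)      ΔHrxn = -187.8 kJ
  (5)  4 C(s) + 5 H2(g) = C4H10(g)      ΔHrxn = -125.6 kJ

ΔHrxn = 297.8 kJ

(1) × 2: (2)·(+184.9) = +369.8 kJ
(2) as written: -250.1 kJ
(3) as written: -198.7 kJ
(4): not needed.
(5) reversed and × 3: (-3)·(-125.6) = +376.8 kJ
ΔHrxn = (+369.8) + (-250.1) + (-198.7) + (+376.8) = 297.8 kJ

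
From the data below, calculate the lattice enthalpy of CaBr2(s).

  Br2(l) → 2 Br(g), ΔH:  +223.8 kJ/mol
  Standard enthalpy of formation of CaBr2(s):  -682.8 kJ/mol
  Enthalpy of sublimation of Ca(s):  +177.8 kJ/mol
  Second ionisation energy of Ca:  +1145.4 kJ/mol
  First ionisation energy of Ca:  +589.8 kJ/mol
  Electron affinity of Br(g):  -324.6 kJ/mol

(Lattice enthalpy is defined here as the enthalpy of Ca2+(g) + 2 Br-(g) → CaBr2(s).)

U = -2170.4 kJ/mol

ΔHf° = 1·ΔHsub + 1·(ΣIE) + 1·D(Br2) + 2·EA + U
-682.8 = 1·(+177.8) + 1·(+1735.2) + 1·(+223.8) + 2·(-324.6) + U
U = -682.8 − (+1487.6) = -2170.4 kJ/mol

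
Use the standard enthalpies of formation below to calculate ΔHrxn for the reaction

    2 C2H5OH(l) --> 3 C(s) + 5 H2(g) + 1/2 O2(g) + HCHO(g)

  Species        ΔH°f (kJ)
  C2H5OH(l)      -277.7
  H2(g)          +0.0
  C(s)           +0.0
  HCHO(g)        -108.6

ΔHrxn = 446.8 kJ

ΔH°rxn = Σ nΔHf°(products) − Σ nΔHf°(reactants).
Products: 3·(+0.0) + 5·(+0.0) + 1/2·(+0.0) + 1·(-108.6) = -108.6
Reactants: 2·(-277.7) = -555.4
ΔHrxn = (-108.6) − (-555.4) = 446.8 kJ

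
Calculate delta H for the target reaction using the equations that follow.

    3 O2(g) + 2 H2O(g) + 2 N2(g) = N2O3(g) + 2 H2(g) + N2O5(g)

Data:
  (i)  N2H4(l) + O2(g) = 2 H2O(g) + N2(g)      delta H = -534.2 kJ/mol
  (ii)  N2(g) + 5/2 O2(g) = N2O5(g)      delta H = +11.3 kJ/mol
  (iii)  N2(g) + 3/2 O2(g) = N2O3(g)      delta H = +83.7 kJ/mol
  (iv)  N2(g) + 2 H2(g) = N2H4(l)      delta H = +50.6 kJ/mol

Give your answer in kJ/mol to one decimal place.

(i) reversed (H2O(g) must end up as a reactant): +534.2 kJ/mol
(ii) as written (N2O5(g) already on the product side): +11.3 kJ/mol
(iii) as written (N2O3(g) already on the product side): +83.7 kJ/mol
(iv) reversed (H2(g) must end up as a product): -50.6 kJ/mol
By Hess's law, delta H = (-1)·(-534.2) + (1)·(+11.3) + (1)·(+83.7) + (-1)·(+50.6) = 578.6 kJ/mol

delta H = 578.6 kJ/mol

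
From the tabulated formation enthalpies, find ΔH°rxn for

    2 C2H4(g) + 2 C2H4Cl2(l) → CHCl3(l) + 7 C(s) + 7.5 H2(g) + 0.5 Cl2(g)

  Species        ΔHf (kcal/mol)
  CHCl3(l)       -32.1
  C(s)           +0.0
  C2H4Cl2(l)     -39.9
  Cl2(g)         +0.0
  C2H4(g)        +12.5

ΔH°rxn = 22.7 kcal/mol

ΔH°rxn = Σ nΔHf°(products) − Σ nΔHf°(reactants).
Products: 1·(-32.1) + 7·(+0.0) + 15/2·(+0.0) + 1/2·(+0.0) = -32.1
Reactants: 2·(+12.5) + 2·(-39.9) = -54.8
ΔH°rxn = (-32.1) − (-54.8) = 22.7 kcal/mol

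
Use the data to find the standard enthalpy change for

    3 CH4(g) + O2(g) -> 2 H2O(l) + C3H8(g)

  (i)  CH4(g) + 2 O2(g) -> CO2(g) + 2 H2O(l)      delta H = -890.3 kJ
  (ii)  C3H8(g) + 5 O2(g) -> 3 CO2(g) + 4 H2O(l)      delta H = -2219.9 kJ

(i) × 3 (scale by 3 for the 3 CH4(g)): (3)·(-890.3) = -2670.9 kJ
(ii) reversed (reverse to put C3H8(g) on the product side): +2219.9 kJ
Combining the equations, delta H = (3)·(-890.3) + (-1)·(-2219.9) = -451.0 kJ

delta H = -451.0 kJ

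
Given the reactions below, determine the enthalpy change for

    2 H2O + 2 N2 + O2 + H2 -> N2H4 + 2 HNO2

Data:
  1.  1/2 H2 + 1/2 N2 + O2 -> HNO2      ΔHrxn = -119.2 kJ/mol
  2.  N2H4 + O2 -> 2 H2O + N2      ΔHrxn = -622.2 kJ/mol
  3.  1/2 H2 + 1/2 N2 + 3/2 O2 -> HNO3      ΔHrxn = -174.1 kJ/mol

eq. 1 × 2: (2)·(-119.2) = -238.4 kJ/mol
eq. 2 reversed: +622.2 kJ/mol
eq. 3: not needed.
Since enthalpy is a state function, ΔHrxn = (-238.4) + (+622.2) = 383.8 kJ/mol

ΔHrxn = 383.8 kJ/mol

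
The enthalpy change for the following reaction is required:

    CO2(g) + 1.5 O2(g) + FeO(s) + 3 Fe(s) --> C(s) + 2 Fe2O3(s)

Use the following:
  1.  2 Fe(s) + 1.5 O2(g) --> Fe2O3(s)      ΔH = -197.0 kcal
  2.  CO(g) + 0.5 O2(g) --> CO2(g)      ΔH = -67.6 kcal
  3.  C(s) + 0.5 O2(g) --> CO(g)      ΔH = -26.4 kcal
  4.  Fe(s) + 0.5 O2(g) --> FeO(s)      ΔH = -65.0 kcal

ΔH = -235.0 kcal

eq. 1 × 2 (×2 to match 2 Fe2O3(s) in the target): (2)·(-197.0) = -394.0 kcal
eq. 2 reversed (reverse to put CO2(g) on the reactant side): +67.6 kcal
eq. 3 reversed (reverse to put C(s) on the product side): +26.4 kcal
eq. 4 reversed (FeO(s) must end up as a reactant): +65.0 kcal
ΔH = (2)·(-197.0) + (-1)·(-67.6) + (-1)·(-26.4) + (-1)·(-65.0) = -235.0 kcal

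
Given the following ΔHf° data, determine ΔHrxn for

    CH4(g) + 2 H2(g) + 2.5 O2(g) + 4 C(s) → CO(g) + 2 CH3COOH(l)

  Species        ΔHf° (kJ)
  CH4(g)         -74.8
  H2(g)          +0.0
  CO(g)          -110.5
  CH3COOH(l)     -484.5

ΔH°rxn = Σ nΔHf°(products) − Σ nΔHf°(reactants).
Products: 1·(-110.5) + 2·(-484.5) = -1079.5
Reactants: 1·(-74.8) + 2·(+0.0) + 5/2·(+0.0) + 4·(+0.0) = -74.8
ΔHrxn = (-1079.5) − (-74.8) = -1004.7 kJ

ΔHrxn = -1004.7 kJ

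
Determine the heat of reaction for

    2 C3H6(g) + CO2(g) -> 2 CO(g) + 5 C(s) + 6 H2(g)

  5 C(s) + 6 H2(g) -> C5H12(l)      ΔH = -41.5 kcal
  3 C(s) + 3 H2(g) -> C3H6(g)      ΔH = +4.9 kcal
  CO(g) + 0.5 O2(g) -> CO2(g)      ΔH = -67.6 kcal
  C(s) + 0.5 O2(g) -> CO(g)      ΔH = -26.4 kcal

ΔH = 31.4 kcal

equation 1: not needed.
equation 2 reversed and × 2: (-2)·(+4.9) = -9.8 kcal
equation 3 reversed: +67.6 kcal
equation 4 as written: -26.4 kcal
Since enthalpy is a state function, ΔH = (-9.8) + (+67.6) + (-26.4) = 31.4 kcal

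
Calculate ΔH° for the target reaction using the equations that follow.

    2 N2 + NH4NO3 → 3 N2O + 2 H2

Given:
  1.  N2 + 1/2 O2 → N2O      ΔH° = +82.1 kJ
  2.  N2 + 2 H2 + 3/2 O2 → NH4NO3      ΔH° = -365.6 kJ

eq. 1 × 3 (×3 to match 3 N2O in the target): (3)·(+82.1) = +246.3 kJ
eq. 2 reversed (NH4NO3 must end up as a reactant): +365.6 kJ
ΔH° = (3)·(+82.1) + (-1)·(-365.6) = 611.9 kJ

ΔH° = 611.9 kJ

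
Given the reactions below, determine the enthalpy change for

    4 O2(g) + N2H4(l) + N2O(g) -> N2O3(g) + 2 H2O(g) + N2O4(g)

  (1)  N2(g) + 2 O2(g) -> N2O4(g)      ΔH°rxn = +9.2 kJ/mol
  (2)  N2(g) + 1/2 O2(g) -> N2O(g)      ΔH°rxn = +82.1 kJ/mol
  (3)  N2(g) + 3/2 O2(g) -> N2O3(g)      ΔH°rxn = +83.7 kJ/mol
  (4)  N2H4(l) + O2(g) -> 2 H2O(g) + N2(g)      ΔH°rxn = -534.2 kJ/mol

(1) as written (N2O4(g) already on the product side): +9.2 kJ/mol
(2) reversed (reverse to put N2O(g) on the reactant side): -82.1 kJ/mol
(3) as written (N2O3(g) already on the product side): +83.7 kJ/mol
(4) as written (N2H4(l) already on the reactant side): -534.2 kJ/mol
ΔH°rxn = (1)·(+9.2) + (-1)·(+82.1) + (1)·(+83.7) + (1)·(-534.2) = -523.4 kJ/mol

ΔH°rxn = -523.4 kJ/mol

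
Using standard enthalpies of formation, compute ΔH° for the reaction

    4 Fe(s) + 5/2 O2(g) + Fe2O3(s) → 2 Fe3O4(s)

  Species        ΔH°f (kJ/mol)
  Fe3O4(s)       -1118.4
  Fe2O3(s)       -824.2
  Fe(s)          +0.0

ΔH° = -1412.6 kJ/mol

ΔH°rxn = Σ nΔHf°(products) − Σ nΔHf°(reactants).
Products: 2·(-1118.4) = -2236.8
Reactants: 4·(+0.0) + 5/2·(+0.0) + 1·(-824.2) = -824.2
ΔH° = (-2236.8) − (-824.2) = -1412.6 kJ/mol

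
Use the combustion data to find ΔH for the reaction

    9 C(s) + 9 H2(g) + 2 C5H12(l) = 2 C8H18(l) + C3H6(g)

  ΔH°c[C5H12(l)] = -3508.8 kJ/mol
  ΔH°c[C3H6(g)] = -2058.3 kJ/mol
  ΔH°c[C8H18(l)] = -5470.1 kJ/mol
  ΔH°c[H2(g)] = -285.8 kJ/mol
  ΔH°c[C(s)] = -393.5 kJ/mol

ΔH = -132.8 kJ/mol

With combustion enthalpies, reactants minus products:
= [9·(-393.5) + 9·(-285.8) + 2·(-3508.8)] − [2·(-5470.1) + 1·(-2058.3)]
= -132.8 kJ/mol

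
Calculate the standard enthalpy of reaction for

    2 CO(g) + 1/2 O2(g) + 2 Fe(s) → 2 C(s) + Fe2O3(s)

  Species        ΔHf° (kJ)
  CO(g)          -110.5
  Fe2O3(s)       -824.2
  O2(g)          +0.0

ΔHrxn = -603.2 kJ

ΔH°rxn = Σ nΔHf°(products) − Σ nΔHf°(reactants).
Products: 2·(+0.0) + 1·(-824.2) = -824.2
Reactants: 2·(-110.5) + 1/2·(+0.0) + 2·(+0.0) = -221.0
ΔHrxn = (-824.2) − (-221.0) = -603.2 kJ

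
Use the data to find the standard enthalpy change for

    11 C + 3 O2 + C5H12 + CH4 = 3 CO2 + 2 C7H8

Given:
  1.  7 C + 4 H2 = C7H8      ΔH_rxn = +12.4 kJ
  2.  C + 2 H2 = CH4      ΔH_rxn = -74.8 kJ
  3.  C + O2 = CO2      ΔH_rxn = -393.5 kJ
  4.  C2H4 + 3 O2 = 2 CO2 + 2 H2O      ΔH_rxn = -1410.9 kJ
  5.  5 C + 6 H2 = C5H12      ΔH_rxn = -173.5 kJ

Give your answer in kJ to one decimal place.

eq. 1 × 2: (2)·(+12.4) = +24.8 kJ
eq. 2 reversed: +74.8 kJ
eq. 3 × 3: (3)·(-393.5) = -1180.5 kJ
eq. 4: not needed.
eq. 5 reversed: +173.5 kJ
Summing the manipulated equations, ΔH_rxn = (2)·(+12.4) + (-1)·(-74.8) + (3)·(-393.5) + (-1)·(-173.5) = -907.4 kJ

ΔH_rxn = -907.4 kJ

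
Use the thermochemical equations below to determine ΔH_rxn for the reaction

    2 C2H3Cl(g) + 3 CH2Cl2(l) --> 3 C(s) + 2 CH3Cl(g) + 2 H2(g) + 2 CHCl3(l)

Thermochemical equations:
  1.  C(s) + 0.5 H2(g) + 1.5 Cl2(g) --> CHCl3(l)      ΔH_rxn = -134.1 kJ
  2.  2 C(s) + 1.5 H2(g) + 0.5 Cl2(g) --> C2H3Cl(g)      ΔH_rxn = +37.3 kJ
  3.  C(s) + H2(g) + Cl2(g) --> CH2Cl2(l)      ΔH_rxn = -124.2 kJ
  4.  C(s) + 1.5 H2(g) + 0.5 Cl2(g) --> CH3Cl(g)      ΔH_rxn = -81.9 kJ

eq. 1 × 2: (2)·(-134.1) = -268.2 kJ
eq. 2 reversed and × 2: (-2)·(+37.3) = -74.6 kJ
eq. 3 reversed and × 3: (-3)·(-124.2) = +372.6 kJ
eq. 4 × 2: (2)·(-81.9) = -163.8 kJ
Combining the equations, ΔH_rxn = (2)·(-134.1) + (-2)·(+37.3) + (-3)·(-124.2) + (2)·(-81.9) = -134.0 kJ

ΔH_rxn = -134.0 kJ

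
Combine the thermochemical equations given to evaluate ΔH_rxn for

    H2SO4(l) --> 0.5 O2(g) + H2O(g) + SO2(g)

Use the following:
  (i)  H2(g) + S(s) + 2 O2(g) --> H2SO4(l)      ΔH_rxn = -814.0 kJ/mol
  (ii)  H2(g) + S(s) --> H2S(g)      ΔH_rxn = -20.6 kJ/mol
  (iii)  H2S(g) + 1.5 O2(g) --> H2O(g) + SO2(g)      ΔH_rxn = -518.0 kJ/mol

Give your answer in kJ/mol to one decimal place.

ΔH_rxn = 275.4 kJ/mol

(i) reversed: +814.0 kJ/mol
(ii) as written: -20.6 kJ/mol
(iii) as written: -518.0 kJ/mol
Combining the equations, ΔH_rxn = (-1)·(-814.0) + (1)·(-20.6) + (1)·(-518.0) = 275.4 kJ/mol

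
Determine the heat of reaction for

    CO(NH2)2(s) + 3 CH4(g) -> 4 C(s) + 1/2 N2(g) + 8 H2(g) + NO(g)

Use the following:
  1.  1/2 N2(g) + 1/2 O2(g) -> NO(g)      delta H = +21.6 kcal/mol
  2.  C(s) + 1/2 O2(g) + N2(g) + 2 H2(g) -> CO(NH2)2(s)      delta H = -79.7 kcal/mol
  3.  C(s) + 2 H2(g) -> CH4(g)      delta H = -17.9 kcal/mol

eq. 1 as written: +21.6 kcal/mol
eq. 2 reversed: +79.7 kcal/mol
eq. 3 reversed and × 3: (-3)·(-17.9) = +53.7 kcal/mol
Combining the equations, delta H = (+21.6) + (+79.7) + (+53.7) = 155.0 kcal/mol

delta H = 155.0 kcal/mol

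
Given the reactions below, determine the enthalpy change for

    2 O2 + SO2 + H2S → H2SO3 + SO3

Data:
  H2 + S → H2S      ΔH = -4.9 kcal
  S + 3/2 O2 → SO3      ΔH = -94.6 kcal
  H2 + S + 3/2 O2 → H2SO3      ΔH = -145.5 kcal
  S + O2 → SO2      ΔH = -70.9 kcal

equation 1 reversed: +4.9 kcal
equation 2 as written: -94.6 kcal
equation 3 as written: -145.5 kcal
equation 4 reversed: +70.9 kcal
ΔH = (-1)·(-4.9) + (1)·(-94.6) + (1)·(-145.5) + (-1)·(-70.9) = -164.3 kcal

ΔH = -164.3 kcal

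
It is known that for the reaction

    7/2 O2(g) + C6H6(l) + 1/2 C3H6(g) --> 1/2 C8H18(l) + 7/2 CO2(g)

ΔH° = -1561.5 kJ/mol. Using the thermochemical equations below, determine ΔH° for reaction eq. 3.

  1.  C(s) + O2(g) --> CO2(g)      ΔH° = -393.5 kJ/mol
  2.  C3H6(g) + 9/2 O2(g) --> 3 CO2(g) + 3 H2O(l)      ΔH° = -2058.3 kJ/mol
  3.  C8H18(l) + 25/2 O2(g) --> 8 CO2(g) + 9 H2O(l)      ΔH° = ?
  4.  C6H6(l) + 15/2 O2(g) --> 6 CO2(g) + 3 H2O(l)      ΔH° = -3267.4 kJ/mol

eq. 1: not needed.
eq. 2 × 1/2: (1/2)·(-2058.3) = -1029.15 kJ/mol
eq. 3 reversed and × 1/2: contributes −1/2·x
eq. 4 as written: -3267.4 kJ/mol
-1561.5 = (-1029.15) + (-3267.4) − 1/2·x
x = (-1561.5 − (-4296.55)) / (-1/2) = -5470.1 kJ/mol

ΔH° = -5470.1 kJ/mol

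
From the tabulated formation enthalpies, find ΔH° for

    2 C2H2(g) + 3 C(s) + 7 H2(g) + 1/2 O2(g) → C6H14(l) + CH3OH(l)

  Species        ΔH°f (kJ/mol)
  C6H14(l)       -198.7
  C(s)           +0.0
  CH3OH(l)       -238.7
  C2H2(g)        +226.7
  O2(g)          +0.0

ΔH° = -890.8 kJ/mol

ΔH°rxn = Σ nΔHf°(products) − Σ nΔHf°(reactants).
Products: 1·(-198.7) + 1·(-238.7) = -437.4
Reactants: 2·(+226.7) + 3·(+0.0) + 7·(+0.0) + 1/2·(+0.0) = +453.4
ΔH° = (-437.4) − (+453.4) = -890.8 kJ/mol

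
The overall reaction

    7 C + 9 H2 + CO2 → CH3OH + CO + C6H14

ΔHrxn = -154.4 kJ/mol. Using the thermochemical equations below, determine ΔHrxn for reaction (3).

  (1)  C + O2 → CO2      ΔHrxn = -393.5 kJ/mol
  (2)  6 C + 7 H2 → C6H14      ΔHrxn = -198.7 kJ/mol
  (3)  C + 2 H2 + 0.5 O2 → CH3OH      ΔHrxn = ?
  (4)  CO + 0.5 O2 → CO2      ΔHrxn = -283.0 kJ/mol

(1): not needed.
(2) as written: -198.7 kJ/mol
(3) as written: contributes x
(4) reversed: +283.0 kJ/mol
-154.4 = (-198.7) + (+283.0) + x
x = (-154.4 − (+84.3)) / (1) = -238.7 kJ/mol

ΔHrxn = -238.7 kJ/mol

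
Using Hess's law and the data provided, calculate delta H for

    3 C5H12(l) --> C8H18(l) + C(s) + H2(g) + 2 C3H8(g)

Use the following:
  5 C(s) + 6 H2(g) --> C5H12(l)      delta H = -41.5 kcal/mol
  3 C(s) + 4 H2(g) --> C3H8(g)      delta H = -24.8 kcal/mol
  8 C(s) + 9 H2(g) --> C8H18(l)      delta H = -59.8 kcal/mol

delta H = 15.1 kcal/mol

equation 1 reversed and × 3 (reverse to put C5H12(l) on the reactant side; scale by 3 for the 3 C5H12(l)): (-3)·(-41.5) = +124.5 kcal/mol
equation 2 × 2 (×2 to match 2 C3H8(g) in the target): (2)·(-24.8) = -49.6 kcal/mol
equation 3 as written (C8H18(l) already on the product side): -59.8 kcal/mol
Combining the equations, delta H = (+124.5) + (-49.6) + (-59.8) = 15.1 kcal/mol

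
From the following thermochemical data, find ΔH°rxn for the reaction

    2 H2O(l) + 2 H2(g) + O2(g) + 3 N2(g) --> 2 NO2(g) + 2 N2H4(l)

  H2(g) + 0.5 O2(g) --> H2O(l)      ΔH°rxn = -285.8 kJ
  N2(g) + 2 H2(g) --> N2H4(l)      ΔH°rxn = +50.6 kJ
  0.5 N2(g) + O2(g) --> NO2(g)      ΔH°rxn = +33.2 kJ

ΔH°rxn = 739.2 kJ

equation 1 reversed and × 2: (-2)·(-285.8) = +571.6 kJ
equation 2 × 2: (2)·(+50.6) = +101.2 kJ
equation 3 × 2: (2)·(+33.2) = +66.4 kJ
ΔH°rxn = (-2)·(-285.8) + (2)·(+50.6) + (2)·(+33.2) = 739.2 kJ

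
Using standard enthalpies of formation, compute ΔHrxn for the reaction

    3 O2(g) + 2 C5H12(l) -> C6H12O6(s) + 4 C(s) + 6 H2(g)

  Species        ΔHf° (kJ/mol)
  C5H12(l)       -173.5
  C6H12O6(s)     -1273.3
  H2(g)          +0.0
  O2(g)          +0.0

ΔHrxn = -926.3 kJ/mol

ΔH°rxn = Σ nΔHf°(products) − Σ nΔHf°(reactants).
Products: 1·(-1273.3) + 4·(+0.0) + 6·(+0.0) = -1273.3
Reactants: 3·(+0.0) + 2·(-173.5) = -347.0
ΔHrxn = (-1273.3) − (-347.0) = -926.3 kJ/mol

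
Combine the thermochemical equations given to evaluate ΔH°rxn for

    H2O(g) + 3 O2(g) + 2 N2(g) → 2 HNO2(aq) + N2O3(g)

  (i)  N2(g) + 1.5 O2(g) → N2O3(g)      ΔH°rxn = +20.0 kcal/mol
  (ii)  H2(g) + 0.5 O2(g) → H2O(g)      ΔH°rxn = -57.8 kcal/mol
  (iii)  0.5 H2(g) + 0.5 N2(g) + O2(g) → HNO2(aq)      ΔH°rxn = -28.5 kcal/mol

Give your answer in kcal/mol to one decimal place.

ΔH°rxn = 20.8 kcal/mol

(i) as written: +20.0 kcal/mol
(ii) reversed: +57.8 kcal/mol
(iii) × 2: (2)·(-28.5) = -57.0 kcal/mol
Combining the equations, ΔH°rxn = (1)·(+20.0) + (-1)·(-57.8) + (2)·(-28.5) = 20.8 kcal/mol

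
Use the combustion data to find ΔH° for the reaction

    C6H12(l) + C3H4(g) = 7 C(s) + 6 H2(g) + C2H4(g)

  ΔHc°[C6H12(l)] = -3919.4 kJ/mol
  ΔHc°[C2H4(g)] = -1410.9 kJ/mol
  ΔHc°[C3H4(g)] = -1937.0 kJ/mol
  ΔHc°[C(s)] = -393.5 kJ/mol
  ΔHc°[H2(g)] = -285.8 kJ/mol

ΔH° = 23.8 kJ/mol

Using ΔH = Σ nΔHc°(reactants) − Σ nΔHc°(products):
= [1·(-3919.4) + 1·(-1937.0)] − [7·(-393.5) + 6·(-285.8) + 1·(-1410.9)]
= 23.8 kJ/mol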